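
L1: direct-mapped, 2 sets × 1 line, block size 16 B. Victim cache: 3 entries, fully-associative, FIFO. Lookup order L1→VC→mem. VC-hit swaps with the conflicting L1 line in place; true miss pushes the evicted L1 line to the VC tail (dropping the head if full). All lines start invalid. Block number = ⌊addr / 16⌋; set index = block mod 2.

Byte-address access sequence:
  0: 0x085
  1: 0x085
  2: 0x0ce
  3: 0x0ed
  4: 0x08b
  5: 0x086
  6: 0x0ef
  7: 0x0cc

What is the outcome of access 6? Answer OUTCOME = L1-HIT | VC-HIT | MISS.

OUTCOME = VC-HIT

  [0] addr=0x85 blk=8 s=0: MISS | VC []
  [1] addr=0x85 blk=8 s=0: L1-HIT | VC []
  [2] addr=0xce blk=12 s=0: MISS | VC [8]
  [3] addr=0xed blk=14 s=0: MISS | VC [8, 12]
  [4] addr=0x8b blk=8 s=0: VC-HIT | VC [14, 12]
  [5] addr=0x86 blk=8 s=0: L1-HIT | VC [14, 12]
  [6] addr=0xef blk=14 s=0: VC-HIT | VC [8, 12]
  [7] addr=0xcc blk=12 s=0: VC-HIT | VC [8, 14]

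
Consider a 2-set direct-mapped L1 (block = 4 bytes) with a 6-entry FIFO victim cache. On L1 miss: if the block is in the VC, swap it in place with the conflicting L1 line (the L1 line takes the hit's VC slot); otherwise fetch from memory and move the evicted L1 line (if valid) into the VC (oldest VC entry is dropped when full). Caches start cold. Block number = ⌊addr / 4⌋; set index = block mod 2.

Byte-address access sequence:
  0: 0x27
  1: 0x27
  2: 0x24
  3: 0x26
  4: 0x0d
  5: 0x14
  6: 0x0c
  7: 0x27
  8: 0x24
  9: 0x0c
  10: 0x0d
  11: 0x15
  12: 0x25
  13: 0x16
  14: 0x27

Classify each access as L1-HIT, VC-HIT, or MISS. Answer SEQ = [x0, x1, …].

SEQ = [MISS, L1-HIT, L1-HIT, L1-HIT, MISS, MISS, VC-HIT, VC-HIT, L1-HIT, VC-HIT, L1-HIT, VC-HIT, VC-HIT, VC-HIT, VC-HIT]

#0 0x27→b9/s1 MISS; vc=[]
#1 0x27→b9/s1 L1-HIT; vc=[]
#2 0x24→b9/s1 L1-HIT; vc=[]
#3 0x26→b9/s1 L1-HIT; vc=[]
#4 0xd→b3/s1 MISS; vc=[9]
#5 0x14→b5/s1 MISS; vc=[9,3]
#6 0xc→b3/s1 VC-HIT; vc=[9,5]
#7 0x27→b9/s1 VC-HIT; vc=[3,5]
#8 0x24→b9/s1 L1-HIT; vc=[3,5]
#9 0xc→b3/s1 VC-HIT; vc=[9,5]
#10 0xd→b3/s1 L1-HIT; vc=[9,5]
#11 0x15→b5/s1 VC-HIT; vc=[9,3]
#12 0x25→b9/s1 VC-HIT; vc=[5,3]
#13 0x16→b5/s1 VC-HIT; vc=[9,3]
#14 0x27→b9/s1 VC-HIT; vc=[5,3]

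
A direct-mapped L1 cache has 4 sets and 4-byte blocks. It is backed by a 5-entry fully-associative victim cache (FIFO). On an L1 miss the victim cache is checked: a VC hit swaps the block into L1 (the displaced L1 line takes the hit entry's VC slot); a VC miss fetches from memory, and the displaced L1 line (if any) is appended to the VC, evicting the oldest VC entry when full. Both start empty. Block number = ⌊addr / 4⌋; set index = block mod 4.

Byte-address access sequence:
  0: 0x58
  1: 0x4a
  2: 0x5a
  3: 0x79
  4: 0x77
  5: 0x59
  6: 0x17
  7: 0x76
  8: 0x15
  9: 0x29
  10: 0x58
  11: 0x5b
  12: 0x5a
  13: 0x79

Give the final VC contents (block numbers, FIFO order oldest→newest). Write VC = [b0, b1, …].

  [0] addr=0x58 blk=22 s=2: MISS | VC []
  [1] addr=0x4a blk=18 s=2: MISS | VC [22]
  [2] addr=0x5a blk=22 s=2: VC-HIT | VC [18]
  [3] addr=0x79 blk=30 s=2: MISS | VC [18, 22]
  [4] addr=0x77 blk=29 s=1: MISS | VC [18, 22]
  [5] addr=0x59 blk=22 s=2: VC-HIT | VC [18, 30]
  [6] addr=0x17 blk=5 s=1: MISS | VC [18, 30, 29]
  [7] addr=0x76 blk=29 s=1: VC-HIT | VC [18, 30, 5]
  [8] addr=0x15 blk=5 s=1: VC-HIT | VC [18, 30, 29]
  [9] addr=0x29 blk=10 s=2: MISS | VC [18, 30, 29, 22]
  [10] addr=0x58 blk=22 s=2: VC-HIT | VC [18, 30, 29, 10]
  [11] addr=0x5b blk=22 s=2: L1-HIT | VC [18, 30, 29, 10]
  [12] addr=0x5a blk=22 s=2: L1-HIT | VC [18, 30, 29, 10]
  [13] addr=0x79 blk=30 s=2: VC-HIT | VC [18, 22, 29, 10]

VC = [18, 22, 29, 10]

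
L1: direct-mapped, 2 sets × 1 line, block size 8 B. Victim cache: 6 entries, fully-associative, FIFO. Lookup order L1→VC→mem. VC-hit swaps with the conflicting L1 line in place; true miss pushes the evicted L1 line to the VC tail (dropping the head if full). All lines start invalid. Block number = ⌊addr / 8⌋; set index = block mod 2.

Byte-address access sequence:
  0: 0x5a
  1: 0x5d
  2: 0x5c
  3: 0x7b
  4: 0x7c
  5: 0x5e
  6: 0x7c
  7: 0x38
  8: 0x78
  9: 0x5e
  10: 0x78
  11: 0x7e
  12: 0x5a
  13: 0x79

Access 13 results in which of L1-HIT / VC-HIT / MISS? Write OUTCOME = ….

0: 0x5a (blk 11, set 1) → MISS  vc=[]
1: 0x5d (blk 11, set 1) → L1-HIT  vc=[]
2: 0x5c (blk 11, set 1) → L1-HIT  vc=[]
3: 0x7b (blk 15, set 1) → MISS  vc=[11]
4: 0x7c (blk 15, set 1) → L1-HIT  vc=[11]
5: 0x5e (blk 11, set 1) → VC-HIT  vc=[15]
6: 0x7c (blk 15, set 1) → VC-HIT  vc=[11]
7: 0x38 (blk 7, set 1) → MISS  vc=[11, 15]
8: 0x78 (blk 15, set 1) → VC-HIT  vc=[11, 7]
9: 0x5e (blk 11, set 1) → VC-HIT  vc=[15, 7]
10: 0x78 (blk 15, set 1) → VC-HIT  vc=[11, 7]
11: 0x7e (blk 15, set 1) → L1-HIT  vc=[11, 7]
12: 0x5a (blk 11, set 1) → VC-HIT  vc=[15, 7]
13: 0x79 (blk 15, set 1) → VC-HIT  vc=[11, 7]

OUTCOME = VC-HIT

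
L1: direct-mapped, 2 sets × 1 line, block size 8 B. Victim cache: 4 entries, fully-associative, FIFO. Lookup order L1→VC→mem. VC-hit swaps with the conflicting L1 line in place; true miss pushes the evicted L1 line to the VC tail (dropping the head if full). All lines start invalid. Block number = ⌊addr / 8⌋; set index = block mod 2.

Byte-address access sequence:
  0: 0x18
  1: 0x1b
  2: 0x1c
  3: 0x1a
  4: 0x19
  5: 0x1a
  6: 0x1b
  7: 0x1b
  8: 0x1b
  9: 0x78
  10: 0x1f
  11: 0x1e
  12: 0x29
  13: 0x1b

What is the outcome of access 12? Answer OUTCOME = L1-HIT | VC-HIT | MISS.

  [0] addr=0x18 blk=3 s=1: MISS | VC []
  [1] addr=0x1b blk=3 s=1: L1-HIT | VC []
  [2] addr=0x1c blk=3 s=1: L1-HIT | VC []
  [3] addr=0x1a blk=3 s=1: L1-HIT | VC []
  [4] addr=0x19 blk=3 s=1: L1-HIT | VC []
  [5] addr=0x1a blk=3 s=1: L1-HIT | VC []
  [6] addr=0x1b blk=3 s=1: L1-HIT | VC []
  [7] addr=0x1b blk=3 s=1: L1-HIT | VC []
  [8] addr=0x1b blk=3 s=1: L1-HIT | VC []
  [9] addr=0x78 blk=15 s=1: MISS | VC [3]
  [10] addr=0x1f blk=3 s=1: VC-HIT | VC [15]
  [11] addr=0x1e blk=3 s=1: L1-HIT | VC [15]
  [12] addr=0x29 blk=5 s=1: MISS | VC [15, 3]
  [13] addr=0x1b blk=3 s=1: VC-HIT | VC [15, 5]

OUTCOME = MISS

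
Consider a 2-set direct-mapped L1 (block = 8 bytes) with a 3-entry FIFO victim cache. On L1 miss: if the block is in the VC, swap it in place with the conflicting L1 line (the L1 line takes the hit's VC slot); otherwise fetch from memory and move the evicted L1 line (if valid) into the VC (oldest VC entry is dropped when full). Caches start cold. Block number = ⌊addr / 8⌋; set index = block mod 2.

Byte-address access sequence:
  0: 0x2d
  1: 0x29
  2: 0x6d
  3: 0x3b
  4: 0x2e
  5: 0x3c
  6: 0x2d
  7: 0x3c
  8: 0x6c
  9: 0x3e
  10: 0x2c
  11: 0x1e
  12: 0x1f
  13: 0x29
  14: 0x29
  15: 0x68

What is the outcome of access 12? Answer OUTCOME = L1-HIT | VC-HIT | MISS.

OUTCOME = L1-HIT

0: 0x2d (blk 5, set 1) → MISS  vc=[]
1: 0x29 (blk 5, set 1) → L1-HIT  vc=[]
2: 0x6d (blk 13, set 1) → MISS  vc=[5]
3: 0x3b (blk 7, set 1) → MISS  vc=[5, 13]
4: 0x2e (blk 5, set 1) → VC-HIT  vc=[7, 13]
5: 0x3c (blk 7, set 1) → VC-HIT  vc=[5, 13]
6: 0x2d (blk 5, set 1) → VC-HIT  vc=[7, 13]
7: 0x3c (blk 7, set 1) → VC-HIT  vc=[5, 13]
8: 0x6c (blk 13, set 1) → VC-HIT  vc=[5, 7]
9: 0x3e (blk 7, set 1) → VC-HIT  vc=[5, 13]
10: 0x2c (blk 5, set 1) → VC-HIT  vc=[7, 13]
11: 0x1e (blk 3, set 1) → MISS  vc=[7, 13, 5]
12: 0x1f (blk 3, set 1) → L1-HIT  vc=[7, 13, 5]
13: 0x29 (blk 5, set 1) → VC-HIT  vc=[7, 13, 3]
14: 0x29 (blk 5, set 1) → L1-HIT  vc=[7, 13, 3]
15: 0x68 (blk 13, set 1) → VC-HIT  vc=[7, 5, 3]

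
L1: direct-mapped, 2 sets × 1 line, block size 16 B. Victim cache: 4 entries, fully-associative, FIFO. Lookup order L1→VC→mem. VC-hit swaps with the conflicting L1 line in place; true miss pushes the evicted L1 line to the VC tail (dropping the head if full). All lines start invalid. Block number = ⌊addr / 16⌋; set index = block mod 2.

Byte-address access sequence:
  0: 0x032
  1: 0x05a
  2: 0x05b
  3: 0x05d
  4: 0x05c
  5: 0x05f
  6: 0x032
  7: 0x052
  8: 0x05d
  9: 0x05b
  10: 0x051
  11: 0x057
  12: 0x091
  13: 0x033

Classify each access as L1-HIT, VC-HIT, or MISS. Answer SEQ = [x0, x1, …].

0: 0x32 (blk 3, set 1) → MISS  vc=[]
1: 0x5a (blk 5, set 1) → MISS  vc=[3]
2: 0x5b (blk 5, set 1) → L1-HIT  vc=[3]
3: 0x5d (blk 5, set 1) → L1-HIT  vc=[3]
4: 0x5c (blk 5, set 1) → L1-HIT  vc=[3]
5: 0x5f (blk 5, set 1) → L1-HIT  vc=[3]
6: 0x32 (blk 3, set 1) → VC-HIT  vc=[5]
7: 0x52 (blk 5, set 1) → VC-HIT  vc=[3]
8: 0x5d (blk 5, set 1) → L1-HIT  vc=[3]
9: 0x5b (blk 5, set 1) → L1-HIT  vc=[3]
10: 0x51 (blk 5, set 1) → L1-HIT  vc=[3]
11: 0x57 (blk 5, set 1) → L1-HIT  vc=[3]
12: 0x91 (blk 9, set 1) → MISS  vc=[3, 5]
13: 0x33 (blk 3, set 1) → VC-HIT  vc=[9, 5]

SEQ = [MISS, MISS, L1-HIT, L1-HIT, L1-HIT, L1-HIT, VC-HIT, VC-HIT, L1-HIT, L1-HIT, L1-HIT, L1-HIT, MISS, VC-HIT]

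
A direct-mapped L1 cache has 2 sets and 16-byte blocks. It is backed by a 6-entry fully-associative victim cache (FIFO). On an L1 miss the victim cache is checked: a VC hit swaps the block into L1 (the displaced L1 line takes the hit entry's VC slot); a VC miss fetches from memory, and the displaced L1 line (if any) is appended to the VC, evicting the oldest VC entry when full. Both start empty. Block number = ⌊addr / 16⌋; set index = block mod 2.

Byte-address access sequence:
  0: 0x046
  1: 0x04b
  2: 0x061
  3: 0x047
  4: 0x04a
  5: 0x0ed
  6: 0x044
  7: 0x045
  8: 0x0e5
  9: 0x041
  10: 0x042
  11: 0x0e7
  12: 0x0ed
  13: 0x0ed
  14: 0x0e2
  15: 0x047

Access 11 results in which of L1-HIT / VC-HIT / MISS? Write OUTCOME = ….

  [0] addr=0x46 blk=4 s=0: MISS | VC []
  [1] addr=0x4b blk=4 s=0: L1-HIT | VC []
  [2] addr=0x61 blk=6 s=0: MISS | VC [4]
  [3] addr=0x47 blk=4 s=0: VC-HIT | VC [6]
  [4] addr=0x4a blk=4 s=0: L1-HIT | VC [6]
  [5] addr=0xed blk=14 s=0: MISS | VC [6, 4]
  [6] addr=0x44 blk=4 s=0: VC-HIT | VC [6, 14]
  [7] addr=0x45 blk=4 s=0: L1-HIT | VC [6, 14]
  [8] addr=0xe5 blk=14 s=0: VC-HIT | VC [6, 4]
  [9] addr=0x41 blk=4 s=0: VC-HIT | VC [6, 14]
  [10] addr=0x42 blk=4 s=0: L1-HIT | VC [6, 14]
  [11] addr=0xe7 blk=14 s=0: VC-HIT | VC [6, 4]
  [12] addr=0xed blk=14 s=0: L1-HIT | VC [6, 4]
  [13] addr=0xed blk=14 s=0: L1-HIT | VC [6, 4]
  [14] addr=0xe2 blk=14 s=0: L1-HIT | VC [6, 4]
  [15] addr=0x47 blk=4 s=0: VC-HIT | VC [6, 14]

OUTCOME = VC-HIT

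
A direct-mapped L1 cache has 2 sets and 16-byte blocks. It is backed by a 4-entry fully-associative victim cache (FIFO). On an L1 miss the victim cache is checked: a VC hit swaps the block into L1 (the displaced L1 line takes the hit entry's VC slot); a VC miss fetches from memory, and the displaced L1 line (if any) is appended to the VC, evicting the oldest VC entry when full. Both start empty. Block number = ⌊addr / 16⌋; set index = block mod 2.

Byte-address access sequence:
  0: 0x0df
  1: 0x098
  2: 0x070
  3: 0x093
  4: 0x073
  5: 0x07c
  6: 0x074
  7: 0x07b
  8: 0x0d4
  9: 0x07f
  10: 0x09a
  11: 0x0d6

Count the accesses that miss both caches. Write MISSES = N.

  [0] addr=0xdf blk=13 s=1: MISS | VC []
  [1] addr=0x98 blk=9 s=1: MISS | VC [13]
  [2] addr=0x70 blk=7 s=1: MISS | VC [13, 9]
  [3] addr=0x93 blk=9 s=1: VC-HIT | VC [13, 7]
  [4] addr=0x73 blk=7 s=1: VC-HIT | VC [13, 9]
  [5] addr=0x7c blk=7 s=1: L1-HIT | VC [13, 9]
  [6] addr=0x74 blk=7 s=1: L1-HIT | VC [13, 9]
  [7] addr=0x7b blk=7 s=1: L1-HIT | VC [13, 9]
  [8] addr=0xd4 blk=13 s=1: VC-HIT | VC [7, 9]
  [9] addr=0x7f blk=7 s=1: VC-HIT | VC [13, 9]
  [10] addr=0x9a blk=9 s=1: VC-HIT | VC [13, 7]
  [11] addr=0xd6 blk=13 s=1: VC-HIT | VC [9, 7]

MISSES = 3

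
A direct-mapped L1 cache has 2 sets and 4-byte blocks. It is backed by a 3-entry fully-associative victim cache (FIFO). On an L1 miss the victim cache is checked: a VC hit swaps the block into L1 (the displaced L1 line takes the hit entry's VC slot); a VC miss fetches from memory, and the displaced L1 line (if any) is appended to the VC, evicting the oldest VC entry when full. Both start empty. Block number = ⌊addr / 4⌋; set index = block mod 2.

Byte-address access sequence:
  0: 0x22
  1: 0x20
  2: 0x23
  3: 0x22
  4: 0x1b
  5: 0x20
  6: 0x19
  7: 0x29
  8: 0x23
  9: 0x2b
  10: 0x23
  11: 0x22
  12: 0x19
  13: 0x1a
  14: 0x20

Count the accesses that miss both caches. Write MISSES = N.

MISSES = 3

#0 0x22→b8/s0 MISS; vc=[]
#1 0x20→b8/s0 L1-HIT; vc=[]
#2 0x23→b8/s0 L1-HIT; vc=[]
#3 0x22→b8/s0 L1-HIT; vc=[]
#4 0x1b→b6/s0 MISS; vc=[8]
#5 0x20→b8/s0 VC-HIT; vc=[6]
#6 0x19→b6/s0 VC-HIT; vc=[8]
#7 0x29→b10/s0 MISS; vc=[8,6]
#8 0x23→b8/s0 VC-HIT; vc=[10,6]
#9 0x2b→b10/s0 VC-HIT; vc=[8,6]
#10 0x23→b8/s0 VC-HIT; vc=[10,6]
#11 0x22→b8/s0 L1-HIT; vc=[10,6]
#12 0x19→b6/s0 VC-HIT; vc=[10,8]
#13 0x1a→b6/s0 L1-HIT; vc=[10,8]
#14 0x20→b8/s0 VC-HIT; vc=[10,6]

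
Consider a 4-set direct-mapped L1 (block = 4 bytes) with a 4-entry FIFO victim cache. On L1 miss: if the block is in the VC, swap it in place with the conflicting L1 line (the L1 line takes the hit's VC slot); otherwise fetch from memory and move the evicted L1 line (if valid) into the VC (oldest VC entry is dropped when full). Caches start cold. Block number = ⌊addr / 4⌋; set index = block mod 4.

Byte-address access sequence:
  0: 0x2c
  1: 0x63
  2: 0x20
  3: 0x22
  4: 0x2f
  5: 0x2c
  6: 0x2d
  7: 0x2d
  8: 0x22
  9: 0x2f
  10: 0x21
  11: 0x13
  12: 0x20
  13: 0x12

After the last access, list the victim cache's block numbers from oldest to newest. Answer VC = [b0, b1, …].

VC = [24, 8]

0: 0x2c (blk 11, set 3) → MISS  vc=[]
1: 0x63 (blk 24, set 0) → MISS  vc=[]
2: 0x20 (blk 8, set 0) → MISS  vc=[24]
3: 0x22 (blk 8, set 0) → L1-HIT  vc=[24]
4: 0x2f (blk 11, set 3) → L1-HIT  vc=[24]
5: 0x2c (blk 11, set 3) → L1-HIT  vc=[24]
6: 0x2d (blk 11, set 3) → L1-HIT  vc=[24]
7: 0x2d (blk 11, set 3) → L1-HIT  vc=[24]
8: 0x22 (blk 8, set 0) → L1-HIT  vc=[24]
9: 0x2f (blk 11, set 3) → L1-HIT  vc=[24]
10: 0x21 (blk 8, set 0) → L1-HIT  vc=[24]
11: 0x13 (blk 4, set 0) → MISS  vc=[24, 8]
12: 0x20 (blk 8, set 0) → VC-HIT  vc=[24, 4]
13: 0x12 (blk 4, set 0) → VC-HIT  vc=[24, 8]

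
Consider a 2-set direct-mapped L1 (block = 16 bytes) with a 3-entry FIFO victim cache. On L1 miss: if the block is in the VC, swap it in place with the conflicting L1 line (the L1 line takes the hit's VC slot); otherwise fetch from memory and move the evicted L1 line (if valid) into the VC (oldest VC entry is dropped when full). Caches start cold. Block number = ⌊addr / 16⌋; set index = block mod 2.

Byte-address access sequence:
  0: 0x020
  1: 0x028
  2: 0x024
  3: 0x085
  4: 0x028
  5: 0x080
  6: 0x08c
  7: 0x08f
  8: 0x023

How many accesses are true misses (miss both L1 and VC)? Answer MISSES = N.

MISSES = 2

#0 0x20→b2/s0 MISS; vc=[]
#1 0x28→b2/s0 L1-HIT; vc=[]
#2 0x24→b2/s0 L1-HIT; vc=[]
#3 0x85→b8/s0 MISS; vc=[2]
#4 0x28→b2/s0 VC-HIT; vc=[8]
#5 0x80→b8/s0 VC-HIT; vc=[2]
#6 0x8c→b8/s0 L1-HIT; vc=[2]
#7 0x8f→b8/s0 L1-HIT; vc=[2]
#8 0x23→b2/s0 VC-HIT; vc=[8]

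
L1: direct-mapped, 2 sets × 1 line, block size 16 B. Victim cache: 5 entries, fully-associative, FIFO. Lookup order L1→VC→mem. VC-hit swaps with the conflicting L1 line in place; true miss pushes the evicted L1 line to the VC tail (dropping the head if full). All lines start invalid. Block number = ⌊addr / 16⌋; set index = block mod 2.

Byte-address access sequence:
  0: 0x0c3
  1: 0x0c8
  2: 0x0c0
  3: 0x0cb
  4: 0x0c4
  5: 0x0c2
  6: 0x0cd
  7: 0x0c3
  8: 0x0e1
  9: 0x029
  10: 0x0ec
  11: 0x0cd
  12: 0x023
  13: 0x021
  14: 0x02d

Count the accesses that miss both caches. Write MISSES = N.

#0 0xc3→b12/s0 MISS; vc=[]
#1 0xc8→b12/s0 L1-HIT; vc=[]
#2 0xc0→b12/s0 L1-HIT; vc=[]
#3 0xcb→b12/s0 L1-HIT; vc=[]
#4 0xc4→b12/s0 L1-HIT; vc=[]
#5 0xc2→b12/s0 L1-HIT; vc=[]
#6 0xcd→b12/s0 L1-HIT; vc=[]
#7 0xc3→b12/s0 L1-HIT; vc=[]
#8 0xe1→b14/s0 MISS; vc=[12]
#9 0x29→b2/s0 MISS; vc=[12,14]
#10 0xec→b14/s0 VC-HIT; vc=[12,2]
#11 0xcd→b12/s0 VC-HIT; vc=[14,2]
#12 0x23→b2/s0 VC-HIT; vc=[14,12]
#13 0x21→b2/s0 L1-HIT; vc=[14,12]
#14 0x2d→b2/s0 L1-HIT; vc=[14,12]

MISSES = 3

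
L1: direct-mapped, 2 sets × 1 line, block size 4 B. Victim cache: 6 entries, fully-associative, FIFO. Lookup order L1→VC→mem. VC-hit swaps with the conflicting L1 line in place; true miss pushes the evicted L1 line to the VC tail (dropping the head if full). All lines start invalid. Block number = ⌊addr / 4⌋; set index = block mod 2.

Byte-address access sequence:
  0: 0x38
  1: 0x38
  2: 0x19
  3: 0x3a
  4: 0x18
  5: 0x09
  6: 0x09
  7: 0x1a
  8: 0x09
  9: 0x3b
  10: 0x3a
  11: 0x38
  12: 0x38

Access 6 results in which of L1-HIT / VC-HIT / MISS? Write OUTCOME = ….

OUTCOME = L1-HIT

#0 0x38→b14/s0 MISS; vc=[]
#1 0x38→b14/s0 L1-HIT; vc=[]
#2 0x19→b6/s0 MISS; vc=[14]
#3 0x3a→b14/s0 VC-HIT; vc=[6]
#4 0x18→b6/s0 VC-HIT; vc=[14]
#5 0x9→b2/s0 MISS; vc=[14,6]
#6 0x9→b2/s0 L1-HIT; vc=[14,6]
#7 0x1a→b6/s0 VC-HIT; vc=[14,2]
#8 0x9→b2/s0 VC-HIT; vc=[14,6]
#9 0x3b→b14/s0 VC-HIT; vc=[2,6]
#10 0x3a→b14/s0 L1-HIT; vc=[2,6]
#11 0x38→b14/s0 L1-HIT; vc=[2,6]
#12 0x38→b14/s0 L1-HIT; vc=[2,6]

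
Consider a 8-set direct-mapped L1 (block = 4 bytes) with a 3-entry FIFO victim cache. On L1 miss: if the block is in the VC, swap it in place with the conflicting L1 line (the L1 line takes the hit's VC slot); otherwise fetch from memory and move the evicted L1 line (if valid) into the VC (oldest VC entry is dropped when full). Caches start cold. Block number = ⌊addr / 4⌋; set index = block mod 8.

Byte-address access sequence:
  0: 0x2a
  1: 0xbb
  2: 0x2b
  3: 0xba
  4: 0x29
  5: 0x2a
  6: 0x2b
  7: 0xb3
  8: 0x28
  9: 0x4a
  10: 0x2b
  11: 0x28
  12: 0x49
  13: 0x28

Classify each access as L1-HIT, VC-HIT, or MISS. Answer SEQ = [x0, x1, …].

SEQ = [MISS, MISS, L1-HIT, L1-HIT, L1-HIT, L1-HIT, L1-HIT, MISS, L1-HIT, MISS, VC-HIT, L1-HIT, VC-HIT, VC-HIT]

#0 0x2a→b10/s2 MISS; vc=[]
#1 0xbb→b46/s6 MISS; vc=[]
#2 0x2b→b10/s2 L1-HIT; vc=[]
#3 0xba→b46/s6 L1-HIT; vc=[]
#4 0x29→b10/s2 L1-HIT; vc=[]
#5 0x2a→b10/s2 L1-HIT; vc=[]
#6 0x2b→b10/s2 L1-HIT; vc=[]
#7 0xb3→b44/s4 MISS; vc=[]
#8 0x28→b10/s2 L1-HIT; vc=[]
#9 0x4a→b18/s2 MISS; vc=[10]
#10 0x2b→b10/s2 VC-HIT; vc=[18]
#11 0x28→b10/s2 L1-HIT; vc=[18]
#12 0x49→b18/s2 VC-HIT; vc=[10]
#13 0x28→b10/s2 VC-HIT; vc=[18]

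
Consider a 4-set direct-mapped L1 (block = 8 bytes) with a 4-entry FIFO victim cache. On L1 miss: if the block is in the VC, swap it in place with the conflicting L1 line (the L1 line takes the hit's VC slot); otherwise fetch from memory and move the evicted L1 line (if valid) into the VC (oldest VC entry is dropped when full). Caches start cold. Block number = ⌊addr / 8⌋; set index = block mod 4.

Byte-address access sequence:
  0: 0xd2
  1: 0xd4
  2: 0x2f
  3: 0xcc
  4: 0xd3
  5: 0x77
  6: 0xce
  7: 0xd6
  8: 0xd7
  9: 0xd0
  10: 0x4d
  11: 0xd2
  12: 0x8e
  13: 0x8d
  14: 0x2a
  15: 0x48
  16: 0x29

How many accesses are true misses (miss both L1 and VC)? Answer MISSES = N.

#0 0xd2→b26/s2 MISS; vc=[]
#1 0xd4→b26/s2 L1-HIT; vc=[]
#2 0x2f→b5/s1 MISS; vc=[]
#3 0xcc→b25/s1 MISS; vc=[5]
#4 0xd3→b26/s2 L1-HIT; vc=[5]
#5 0x77→b14/s2 MISS; vc=[5,26]
#6 0xce→b25/s1 L1-HIT; vc=[5,26]
#7 0xd6→b26/s2 VC-HIT; vc=[5,14]
#8 0xd7→b26/s2 L1-HIT; vc=[5,14]
#9 0xd0→b26/s2 L1-HIT; vc=[5,14]
#10 0x4d→b9/s1 MISS; vc=[5,14,25]
#11 0xd2→b26/s2 L1-HIT; vc=[5,14,25]
#12 0x8e→b17/s1 MISS; vc=[5,14,25,9]
#13 0x8d→b17/s1 L1-HIT; vc=[5,14,25,9]
#14 0x2a→b5/s1 VC-HIT; vc=[17,14,25,9]
#15 0x48→b9/s1 VC-HIT; vc=[17,14,25,5]
#16 0x29→b5/s1 VC-HIT; vc=[17,14,25,9]

MISSES = 6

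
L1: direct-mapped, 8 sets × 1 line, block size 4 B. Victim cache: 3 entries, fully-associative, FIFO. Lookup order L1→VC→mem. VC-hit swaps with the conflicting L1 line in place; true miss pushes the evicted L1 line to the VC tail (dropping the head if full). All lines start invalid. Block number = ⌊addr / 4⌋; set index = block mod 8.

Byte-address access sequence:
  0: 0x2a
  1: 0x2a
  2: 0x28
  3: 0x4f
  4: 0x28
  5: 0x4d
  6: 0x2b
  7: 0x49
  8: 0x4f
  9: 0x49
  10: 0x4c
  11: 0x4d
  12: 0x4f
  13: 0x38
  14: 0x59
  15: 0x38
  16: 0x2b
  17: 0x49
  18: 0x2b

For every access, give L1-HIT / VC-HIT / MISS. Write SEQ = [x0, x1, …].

  [0] addr=0x2a blk=10 s=2: MISS | VC []
  [1] addr=0x2a blk=10 s=2: L1-HIT | VC []
  [2] addr=0x28 blk=10 s=2: L1-HIT | VC []
  [3] addr=0x4f blk=19 s=3: MISS | VC []
  [4] addr=0x28 blk=10 s=2: L1-HIT | VC []
  [5] addr=0x4d blk=19 s=3: L1-HIT | VC []
  [6] addr=0x2b blk=10 s=2: L1-HIT | VC []
  [7] addr=0x49 blk=18 s=2: MISS | VC [10]
  [8] addr=0x4f blk=19 s=3: L1-HIT | VC [10]
  [9] addr=0x49 blk=18 s=2: L1-HIT | VC [10]
  [10] addr=0x4c blk=19 s=3: L1-HIT | VC [10]
  [11] addr=0x4d blk=19 s=3: L1-HIT | VC [10]
  [12] addr=0x4f blk=19 s=3: L1-HIT | VC [10]
  [13] addr=0x38 blk=14 s=6: MISS | VC [10]
  [14] addr=0x59 blk=22 s=6: MISS | VC [10, 14]
  [15] addr=0x38 blk=14 s=6: VC-HIT | VC [10, 22]
  [16] addr=0x2b blk=10 s=2: VC-HIT | VC [18, 22]
  [17] addr=0x49 blk=18 s=2: VC-HIT | VC [10, 22]
  [18] addr=0x2b blk=10 s=2: VC-HIT | VC [18, 22]

SEQ = [MISS, L1-HIT, L1-HIT, MISS, L1-HIT, L1-HIT, L1-HIT, MISS, L1-HIT, L1-HIT, L1-HIT, L1-HIT, L1-HIT, MISS, MISS, VC-HIT, VC-HIT, VC-HIT, VC-HIT]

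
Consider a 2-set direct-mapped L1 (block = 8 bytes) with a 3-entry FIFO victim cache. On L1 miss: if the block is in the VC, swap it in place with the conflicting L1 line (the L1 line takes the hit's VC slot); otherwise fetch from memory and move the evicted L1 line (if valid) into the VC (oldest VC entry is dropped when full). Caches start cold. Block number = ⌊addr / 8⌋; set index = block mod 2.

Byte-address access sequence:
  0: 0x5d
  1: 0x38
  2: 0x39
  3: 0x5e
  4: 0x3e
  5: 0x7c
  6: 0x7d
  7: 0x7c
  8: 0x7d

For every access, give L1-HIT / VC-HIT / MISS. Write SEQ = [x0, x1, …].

SEQ = [MISS, MISS, L1-HIT, VC-HIT, VC-HIT, MISS, L1-HIT, L1-HIT, L1-HIT]

  [0] addr=0x5d blk=11 s=1: MISS | VC []
  [1] addr=0x38 blk=7 s=1: MISS | VC [11]
  [2] addr=0x39 blk=7 s=1: L1-HIT | VC [11]
  [3] addr=0x5e blk=11 s=1: VC-HIT | VC [7]
  [4] addr=0x3e blk=7 s=1: VC-HIT | VC [11]
  [5] addr=0x7c blk=15 s=1: MISS | VC [11, 7]
  [6] addr=0x7d blk=15 s=1: L1-HIT | VC [11, 7]
  [7] addr=0x7c blk=15 s=1: L1-HIT | VC [11, 7]
  [8] addr=0x7d blk=15 s=1: L1-HIT | VC [11, 7]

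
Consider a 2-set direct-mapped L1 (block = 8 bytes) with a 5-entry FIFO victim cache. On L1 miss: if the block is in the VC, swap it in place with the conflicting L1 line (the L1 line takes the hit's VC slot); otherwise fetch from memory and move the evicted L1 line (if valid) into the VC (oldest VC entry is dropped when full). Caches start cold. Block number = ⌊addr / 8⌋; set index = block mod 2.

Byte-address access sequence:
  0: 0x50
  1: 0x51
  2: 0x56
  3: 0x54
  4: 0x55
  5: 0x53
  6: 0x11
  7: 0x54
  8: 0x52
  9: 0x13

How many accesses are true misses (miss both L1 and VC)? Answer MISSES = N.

MISSES = 2

  [0] addr=0x50 blk=10 s=0: MISS | VC []
  [1] addr=0x51 blk=10 s=0: L1-HIT | VC []
  [2] addr=0x56 blk=10 s=0: L1-HIT | VC []
  [3] addr=0x54 blk=10 s=0: L1-HIT | VC []
  [4] addr=0x55 blk=10 s=0: L1-HIT | VC []
  [5] addr=0x53 blk=10 s=0: L1-HIT | VC []
  [6] addr=0x11 blk=2 s=0: MISS | VC [10]
  [7] addr=0x54 blk=10 s=0: VC-HIT | VC [2]
  [8] addr=0x52 blk=10 s=0: L1-HIT | VC [2]
  [9] addr=0x13 blk=2 s=0: VC-HIT | VC [10]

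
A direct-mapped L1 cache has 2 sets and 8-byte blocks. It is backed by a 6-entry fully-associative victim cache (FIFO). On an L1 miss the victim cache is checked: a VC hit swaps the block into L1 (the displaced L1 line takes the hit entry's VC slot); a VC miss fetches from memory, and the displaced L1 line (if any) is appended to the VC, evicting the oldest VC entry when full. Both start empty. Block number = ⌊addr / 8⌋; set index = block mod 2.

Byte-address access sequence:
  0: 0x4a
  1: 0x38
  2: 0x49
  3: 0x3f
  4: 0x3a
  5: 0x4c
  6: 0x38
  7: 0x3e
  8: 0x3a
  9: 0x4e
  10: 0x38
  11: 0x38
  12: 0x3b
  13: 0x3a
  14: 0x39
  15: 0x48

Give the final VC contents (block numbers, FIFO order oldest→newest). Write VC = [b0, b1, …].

VC = [7]

#0 0x4a→b9/s1 MISS; vc=[]
#1 0x38→b7/s1 MISS; vc=[9]
#2 0x49→b9/s1 VC-HIT; vc=[7]
#3 0x3f→b7/s1 VC-HIT; vc=[9]
#4 0x3a→b7/s1 L1-HIT; vc=[9]
#5 0x4c→b9/s1 VC-HIT; vc=[7]
#6 0x38→b7/s1 VC-HIT; vc=[9]
#7 0x3e→b7/s1 L1-HIT; vc=[9]
#8 0x3a→b7/s1 L1-HIT; vc=[9]
#9 0x4e→b9/s1 VC-HIT; vc=[7]
#10 0x38→b7/s1 VC-HIT; vc=[9]
#11 0x38→b7/s1 L1-HIT; vc=[9]
#12 0x3b→b7/s1 L1-HIT; vc=[9]
#13 0x3a→b7/s1 L1-HIT; vc=[9]
#14 0x39→b7/s1 L1-HIT; vc=[9]
#15 0x48→b9/s1 VC-HIT; vc=[7]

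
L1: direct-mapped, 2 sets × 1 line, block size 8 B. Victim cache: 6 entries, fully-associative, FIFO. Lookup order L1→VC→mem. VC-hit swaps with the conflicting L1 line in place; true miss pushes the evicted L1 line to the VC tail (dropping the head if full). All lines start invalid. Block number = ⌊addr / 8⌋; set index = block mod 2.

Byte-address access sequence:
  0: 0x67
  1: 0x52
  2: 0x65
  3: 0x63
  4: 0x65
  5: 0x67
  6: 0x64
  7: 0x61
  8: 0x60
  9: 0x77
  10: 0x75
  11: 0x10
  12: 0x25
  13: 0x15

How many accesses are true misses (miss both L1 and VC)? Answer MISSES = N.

MISSES = 5

  [0] addr=0x67 blk=12 s=0: MISS | VC []
  [1] addr=0x52 blk=10 s=0: MISS | VC [12]
  [2] addr=0x65 blk=12 s=0: VC-HIT | VC [10]
  [3] addr=0x63 blk=12 s=0: L1-HIT | VC [10]
  [4] addr=0x65 blk=12 s=0: L1-HIT | VC [10]
  [5] addr=0x67 blk=12 s=0: L1-HIT | VC [10]
  [6] addr=0x64 blk=12 s=0: L1-HIT | VC [10]
  [7] addr=0x61 blk=12 s=0: L1-HIT | VC [10]
  [8] addr=0x60 blk=12 s=0: L1-HIT | VC [10]
  [9] addr=0x77 blk=14 s=0: MISS | VC [10, 12]
  [10] addr=0x75 blk=14 s=0: L1-HIT | VC [10, 12]
  [11] addr=0x10 blk=2 s=0: MISS | VC [10, 12, 14]
  [12] addr=0x25 blk=4 s=0: MISS | VC [10, 12, 14, 2]
  [13] addr=0x15 blk=2 s=0: VC-HIT | VC [10, 12, 14, 4]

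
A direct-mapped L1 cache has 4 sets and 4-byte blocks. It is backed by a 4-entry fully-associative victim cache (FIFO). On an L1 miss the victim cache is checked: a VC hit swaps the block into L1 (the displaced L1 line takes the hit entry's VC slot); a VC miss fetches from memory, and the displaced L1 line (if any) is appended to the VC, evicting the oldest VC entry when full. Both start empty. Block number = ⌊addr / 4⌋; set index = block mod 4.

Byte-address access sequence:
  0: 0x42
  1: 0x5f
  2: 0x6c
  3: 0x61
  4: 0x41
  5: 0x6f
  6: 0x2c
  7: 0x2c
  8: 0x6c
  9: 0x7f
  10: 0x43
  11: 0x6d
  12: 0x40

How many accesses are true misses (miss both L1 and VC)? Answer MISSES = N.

MISSES = 6

  [0] addr=0x42 blk=16 s=0: MISS | VC []
  [1] addr=0x5f blk=23 s=3: MISS | VC []
  [2] addr=0x6c blk=27 s=3: MISS | VC [23]
  [3] addr=0x61 blk=24 s=0: MISS | VC [23, 16]
  [4] addr=0x41 blk=16 s=0: VC-HIT | VC [23, 24]
  [5] addr=0x6f blk=27 s=3: L1-HIT | VC [23, 24]
  [6] addr=0x2c blk=11 s=3: MISS | VC [23, 24, 27]
  [7] addr=0x2c blk=11 s=3: L1-HIT | VC [23, 24, 27]
  [8] addr=0x6c blk=27 s=3: VC-HIT | VC [23, 24, 11]
  [9] addr=0x7f blk=31 s=3: MISS | VC [23, 24, 11, 27]
  [10] addr=0x43 blk=16 s=0: L1-HIT | VC [23, 24, 11, 27]
  [11] addr=0x6d blk=27 s=3: VC-HIT | VC [23, 24, 11, 31]
  [12] addr=0x40 blk=16 s=0: L1-HIT | VC [23, 24, 11, 31]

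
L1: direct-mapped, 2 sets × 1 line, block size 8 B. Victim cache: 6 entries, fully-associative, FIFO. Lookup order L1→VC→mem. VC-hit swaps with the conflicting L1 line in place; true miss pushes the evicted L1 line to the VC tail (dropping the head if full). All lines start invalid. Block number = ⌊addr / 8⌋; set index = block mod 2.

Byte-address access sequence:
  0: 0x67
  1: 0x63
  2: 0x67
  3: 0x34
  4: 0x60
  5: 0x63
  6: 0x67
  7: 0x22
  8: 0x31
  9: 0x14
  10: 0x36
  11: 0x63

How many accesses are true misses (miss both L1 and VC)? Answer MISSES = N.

0: 0x67 (blk 12, set 0) → MISS  vc=[]
1: 0x63 (blk 12, set 0) → L1-HIT  vc=[]
2: 0x67 (blk 12, set 0) → L1-HIT  vc=[]
3: 0x34 (blk 6, set 0) → MISS  vc=[12]
4: 0x60 (blk 12, set 0) → VC-HIT  vc=[6]
5: 0x63 (blk 12, set 0) → L1-HIT  vc=[6]
6: 0x67 (blk 12, set 0) → L1-HIT  vc=[6]
7: 0x22 (blk 4, set 0) → MISS  vc=[6, 12]
8: 0x31 (blk 6, set 0) → VC-HIT  vc=[4, 12]
9: 0x14 (blk 2, set 0) → MISS  vc=[4, 12, 6]
10: 0x36 (blk 6, set 0) → VC-HIT  vc=[4, 12, 2]
11: 0x63 (blk 12, set 0) → VC-HIT  vc=[4, 6, 2]

MISSES = 4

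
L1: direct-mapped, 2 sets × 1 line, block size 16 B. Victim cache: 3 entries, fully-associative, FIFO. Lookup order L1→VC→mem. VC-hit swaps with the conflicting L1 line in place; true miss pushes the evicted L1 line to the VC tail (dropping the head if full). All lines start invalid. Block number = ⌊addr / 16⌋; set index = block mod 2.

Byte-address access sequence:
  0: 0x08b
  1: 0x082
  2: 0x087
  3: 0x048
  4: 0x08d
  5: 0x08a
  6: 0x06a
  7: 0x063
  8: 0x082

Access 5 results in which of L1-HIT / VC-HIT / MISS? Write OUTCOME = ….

  [0] addr=0x8b blk=8 s=0: MISS | VC []
  [1] addr=0x82 blk=8 s=0: L1-HIT | VC []
  [2] addr=0x87 blk=8 s=0: L1-HIT | VC []
  [3] addr=0x48 blk=4 s=0: MISS | VC [8]
  [4] addr=0x8d blk=8 s=0: VC-HIT | VC [4]
  [5] addr=0x8a blk=8 s=0: L1-HIT | VC [4]
  [6] addr=0x6a blk=6 s=0: MISS | VC [4, 8]
  [7] addr=0x63 blk=6 s=0: L1-HIT | VC [4, 8]
  [8] addr=0x82 blk=8 s=0: VC-HIT | VC [4, 6]

OUTCOME = L1-HIT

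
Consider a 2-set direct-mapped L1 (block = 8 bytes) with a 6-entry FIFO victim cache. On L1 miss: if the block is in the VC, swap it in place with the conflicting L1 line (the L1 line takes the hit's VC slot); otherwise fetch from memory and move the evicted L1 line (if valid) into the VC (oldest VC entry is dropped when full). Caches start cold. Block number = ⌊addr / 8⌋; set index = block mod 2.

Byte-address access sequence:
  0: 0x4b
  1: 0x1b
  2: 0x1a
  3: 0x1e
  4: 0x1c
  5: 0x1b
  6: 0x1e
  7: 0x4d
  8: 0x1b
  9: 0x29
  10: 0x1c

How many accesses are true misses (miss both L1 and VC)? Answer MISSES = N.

0: 0x4b (blk 9, set 1) → MISS  vc=[]
1: 0x1b (blk 3, set 1) → MISS  vc=[9]
2: 0x1a (blk 3, set 1) → L1-HIT  vc=[9]
3: 0x1e (blk 3, set 1) → L1-HIT  vc=[9]
4: 0x1c (blk 3, set 1) → L1-HIT  vc=[9]
5: 0x1b (blk 3, set 1) → L1-HIT  vc=[9]
6: 0x1e (blk 3, set 1) → L1-HIT  vc=[9]
7: 0x4d (blk 9, set 1) → VC-HIT  vc=[3]
8: 0x1b (blk 3, set 1) → VC-HIT  vc=[9]
9: 0x29 (blk 5, set 1) → MISS  vc=[9, 3]
10: 0x1c (blk 3, set 1) → VC-HIT  vc=[9, 5]

MISSES = 3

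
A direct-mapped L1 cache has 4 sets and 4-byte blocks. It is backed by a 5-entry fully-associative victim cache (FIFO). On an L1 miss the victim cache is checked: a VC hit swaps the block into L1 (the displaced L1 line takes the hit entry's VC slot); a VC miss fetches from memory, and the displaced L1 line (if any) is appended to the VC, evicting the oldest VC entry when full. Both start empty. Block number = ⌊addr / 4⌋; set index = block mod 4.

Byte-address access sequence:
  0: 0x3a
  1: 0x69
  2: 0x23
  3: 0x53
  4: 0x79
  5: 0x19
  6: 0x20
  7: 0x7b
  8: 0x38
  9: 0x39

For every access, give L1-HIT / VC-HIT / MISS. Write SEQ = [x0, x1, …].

SEQ = [MISS, MISS, MISS, MISS, MISS, MISS, VC-HIT, VC-HIT, VC-HIT, L1-HIT]

0: 0x3a (blk 14, set 2) → MISS  vc=[]
1: 0x69 (blk 26, set 2) → MISS  vc=[14]
2: 0x23 (blk 8, set 0) → MISS  vc=[14]
3: 0x53 (blk 20, set 0) → MISS  vc=[14, 8]
4: 0x79 (blk 30, set 2) → MISS  vc=[14, 8, 26]
5: 0x19 (blk 6, set 2) → MISS  vc=[14, 8, 26, 30]
6: 0x20 (blk 8, set 0) → VC-HIT  vc=[14, 20, 26, 30]
7: 0x7b (blk 30, set 2) → VC-HIT  vc=[14, 20, 26, 6]
8: 0x38 (blk 14, set 2) → VC-HIT  vc=[30, 20, 26, 6]
9: 0x39 (blk 14, set 2) → L1-HIT  vc=[30, 20, 26, 6]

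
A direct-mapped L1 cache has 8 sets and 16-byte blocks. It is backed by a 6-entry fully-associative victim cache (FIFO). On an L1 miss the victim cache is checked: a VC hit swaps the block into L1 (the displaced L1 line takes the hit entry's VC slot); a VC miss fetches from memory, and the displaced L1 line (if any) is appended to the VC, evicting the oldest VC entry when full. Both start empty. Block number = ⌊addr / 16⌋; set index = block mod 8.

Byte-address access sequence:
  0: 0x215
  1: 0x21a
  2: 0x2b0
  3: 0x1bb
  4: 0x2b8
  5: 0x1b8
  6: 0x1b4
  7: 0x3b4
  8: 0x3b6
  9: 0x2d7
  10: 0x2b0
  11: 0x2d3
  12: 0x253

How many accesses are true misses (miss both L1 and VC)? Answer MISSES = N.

MISSES = 6

0: 0x215 (blk 33, set 1) → MISS  vc=[]
1: 0x21a (blk 33, set 1) → L1-HIT  vc=[]
2: 0x2b0 (blk 43, set 3) → MISS  vc=[]
3: 0x1bb (blk 27, set 3) → MISS  vc=[43]
4: 0x2b8 (blk 43, set 3) → VC-HIT  vc=[27]
5: 0x1b8 (blk 27, set 3) → VC-HIT  vc=[43]
6: 0x1b4 (blk 27, set 3) → L1-HIT  vc=[43]
7: 0x3b4 (blk 59, set 3) → MISS  vc=[43, 27]
8: 0x3b6 (blk 59, set 3) → L1-HIT  vc=[43, 27]
9: 0x2d7 (blk 45, set 5) → MISS  vc=[43, 27]
10: 0x2b0 (blk 43, set 3) → VC-HIT  vc=[59, 27]
11: 0x2d3 (blk 45, set 5) → L1-HIT  vc=[59, 27]
12: 0x253 (blk 37, set 5) → MISS  vc=[59, 27, 45]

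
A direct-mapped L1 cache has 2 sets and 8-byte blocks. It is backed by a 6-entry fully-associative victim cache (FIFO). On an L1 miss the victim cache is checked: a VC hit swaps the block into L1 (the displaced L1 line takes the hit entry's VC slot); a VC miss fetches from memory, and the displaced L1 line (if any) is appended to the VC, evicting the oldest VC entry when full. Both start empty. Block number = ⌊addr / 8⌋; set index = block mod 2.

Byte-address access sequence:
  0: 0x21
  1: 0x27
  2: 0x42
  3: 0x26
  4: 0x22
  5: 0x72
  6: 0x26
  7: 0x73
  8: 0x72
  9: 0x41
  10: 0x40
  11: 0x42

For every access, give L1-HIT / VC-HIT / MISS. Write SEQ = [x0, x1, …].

0: 0x21 (blk 4, set 0) → MISS  vc=[]
1: 0x27 (blk 4, set 0) → L1-HIT  vc=[]
2: 0x42 (blk 8, set 0) → MISS  vc=[4]
3: 0x26 (blk 4, set 0) → VC-HIT  vc=[8]
4: 0x22 (blk 4, set 0) → L1-HIT  vc=[8]
5: 0x72 (blk 14, set 0) → MISS  vc=[8, 4]
6: 0x26 (blk 4, set 0) → VC-HIT  vc=[8, 14]
7: 0x73 (blk 14, set 0) → VC-HIT  vc=[8, 4]
8: 0x72 (blk 14, set 0) → L1-HIT  vc=[8, 4]
9: 0x41 (blk 8, set 0) → VC-HIT  vc=[14, 4]
10: 0x40 (blk 8, set 0) → L1-HIT  vc=[14, 4]
11: 0x42 (blk 8, set 0) → L1-HIT  vc=[14, 4]

SEQ = [MISS, L1-HIT, MISS, VC-HIT, L1-HIT, MISS, VC-HIT, VC-HIT, L1-HIT, VC-HIT, L1-HIT, L1-HIT]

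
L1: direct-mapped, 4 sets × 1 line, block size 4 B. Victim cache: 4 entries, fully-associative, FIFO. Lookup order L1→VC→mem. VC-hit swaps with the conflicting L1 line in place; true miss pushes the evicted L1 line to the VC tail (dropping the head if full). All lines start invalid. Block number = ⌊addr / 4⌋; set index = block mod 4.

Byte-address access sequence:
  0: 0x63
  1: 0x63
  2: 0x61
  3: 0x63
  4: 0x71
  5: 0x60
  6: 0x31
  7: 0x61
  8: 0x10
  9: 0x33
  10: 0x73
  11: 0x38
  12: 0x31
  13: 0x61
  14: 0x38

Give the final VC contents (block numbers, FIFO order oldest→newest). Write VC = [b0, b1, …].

0: 0x63 (blk 24, set 0) → MISS  vc=[]
1: 0x63 (blk 24, set 0) → L1-HIT  vc=[]
2: 0x61 (blk 24, set 0) → L1-HIT  vc=[]
3: 0x63 (blk 24, set 0) → L1-HIT  vc=[]
4: 0x71 (blk 28, set 0) → MISS  vc=[24]
5: 0x60 (blk 24, set 0) → VC-HIT  vc=[28]
6: 0x31 (blk 12, set 0) → MISS  vc=[28, 24]
7: 0x61 (blk 24, set 0) → VC-HIT  vc=[28, 12]
8: 0x10 (blk 4, set 0) → MISS  vc=[28, 12, 24]
9: 0x33 (blk 12, set 0) → VC-HIT  vc=[28, 4, 24]
10: 0x73 (blk 28, set 0) → VC-HIT  vc=[12, 4, 24]
11: 0x38 (blk 14, set 2) → MISS  vc=[12, 4, 24]
12: 0x31 (blk 12, set 0) → VC-HIT  vc=[28, 4, 24]
13: 0x61 (blk 24, set 0) → VC-HIT  vc=[28, 4, 12]
14: 0x38 (blk 14, set 2) → L1-HIT  vc=[28, 4, 12]

VC = [28, 4, 12]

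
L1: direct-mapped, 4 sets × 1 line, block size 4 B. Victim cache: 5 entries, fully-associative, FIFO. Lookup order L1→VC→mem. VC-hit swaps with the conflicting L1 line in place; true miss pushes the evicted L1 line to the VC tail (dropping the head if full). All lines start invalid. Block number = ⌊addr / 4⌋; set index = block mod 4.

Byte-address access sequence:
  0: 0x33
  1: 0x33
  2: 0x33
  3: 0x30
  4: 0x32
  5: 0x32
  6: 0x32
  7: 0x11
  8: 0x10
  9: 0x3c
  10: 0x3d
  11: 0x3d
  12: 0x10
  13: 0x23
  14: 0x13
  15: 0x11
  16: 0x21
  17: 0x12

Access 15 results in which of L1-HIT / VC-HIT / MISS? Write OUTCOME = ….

OUTCOME = L1-HIT

  [0] addr=0x33 blk=12 s=0: MISS | VC []
  [1] addr=0x33 blk=12 s=0: L1-HIT | VC []
  [2] addr=0x33 blk=12 s=0: L1-HIT | VC []
  [3] addr=0x30 blk=12 s=0: L1-HIT | VC []
  [4] addr=0x32 blk=12 s=0: L1-HIT | VC []
  [5] addr=0x32 blk=12 s=0: L1-HIT | VC []
  [6] addr=0x32 blk=12 s=0: L1-HIT | VC []
  [7] addr=0x11 blk=4 s=0: MISS | VC [12]
  [8] addr=0x10 blk=4 s=0: L1-HIT | VC [12]
  [9] addr=0x3c blk=15 s=3: MISS | VC [12]
  [10] addr=0x3d blk=15 s=3: L1-HIT | VC [12]
  [11] addr=0x3d blk=15 s=3: L1-HIT | VC [12]
  [12] addr=0x10 blk=4 s=0: L1-HIT | VC [12]
  [13] addr=0x23 blk=8 s=0: MISS | VC [12, 4]
  [14] addr=0x13 blk=4 s=0: VC-HIT | VC [12, 8]
  [15] addr=0x11 blk=4 s=0: L1-HIT | VC [12, 8]
  [16] addr=0x21 blk=8 s=0: VC-HIT | VC [12, 4]
  [17] addr=0x12 blk=4 s=0: VC-HIT | VC [12, 8]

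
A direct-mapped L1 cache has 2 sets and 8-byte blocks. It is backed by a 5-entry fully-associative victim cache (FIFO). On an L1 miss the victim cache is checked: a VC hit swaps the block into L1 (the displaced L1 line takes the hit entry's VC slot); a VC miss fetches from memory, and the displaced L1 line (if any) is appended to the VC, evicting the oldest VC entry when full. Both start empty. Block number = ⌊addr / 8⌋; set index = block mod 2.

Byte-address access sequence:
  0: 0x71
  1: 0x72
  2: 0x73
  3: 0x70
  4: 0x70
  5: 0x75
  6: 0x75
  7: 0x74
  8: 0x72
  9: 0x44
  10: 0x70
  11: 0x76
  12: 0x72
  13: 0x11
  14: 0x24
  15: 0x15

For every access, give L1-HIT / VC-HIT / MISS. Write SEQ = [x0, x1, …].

SEQ = [MISS, L1-HIT, L1-HIT, L1-HIT, L1-HIT, L1-HIT, L1-HIT, L1-HIT, L1-HIT, MISS, VC-HIT, L1-HIT, L1-HIT, MISS, MISS, VC-HIT]

0: 0x71 (blk 14, set 0) → MISS  vc=[]
1: 0x72 (blk 14, set 0) → L1-HIT  vc=[]
2: 0x73 (blk 14, set 0) → L1-HIT  vc=[]
3: 0x70 (blk 14, set 0) → L1-HIT  vc=[]
4: 0x70 (blk 14, set 0) → L1-HIT  vc=[]
5: 0x75 (blk 14, set 0) → L1-HIT  vc=[]
6: 0x75 (blk 14, set 0) → L1-HIT  vc=[]
7: 0x74 (blk 14, set 0) → L1-HIT  vc=[]
8: 0x72 (blk 14, set 0) → L1-HIT  vc=[]
9: 0x44 (blk 8, set 0) → MISS  vc=[14]
10: 0x70 (blk 14, set 0) → VC-HIT  vc=[8]
11: 0x76 (blk 14, set 0) → L1-HIT  vc=[8]
12: 0x72 (blk 14, set 0) → L1-HIT  vc=[8]
13: 0x11 (blk 2, set 0) → MISS  vc=[8, 14]
14: 0x24 (blk 4, set 0) → MISS  vc=[8, 14, 2]
15: 0x15 (blk 2, set 0) → VC-HIT  vc=[8, 14, 4]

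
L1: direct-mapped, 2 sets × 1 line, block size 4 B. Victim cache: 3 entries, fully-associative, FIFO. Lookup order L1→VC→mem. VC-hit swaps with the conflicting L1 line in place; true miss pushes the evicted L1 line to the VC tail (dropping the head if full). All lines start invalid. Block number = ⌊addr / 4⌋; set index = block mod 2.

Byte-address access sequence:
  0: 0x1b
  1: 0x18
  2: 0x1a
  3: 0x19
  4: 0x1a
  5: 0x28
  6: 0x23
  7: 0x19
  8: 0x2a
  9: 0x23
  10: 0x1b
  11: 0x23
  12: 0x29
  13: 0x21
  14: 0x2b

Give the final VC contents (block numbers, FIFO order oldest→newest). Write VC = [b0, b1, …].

  [0] addr=0x1b blk=6 s=0: MISS | VC []
  [1] addr=0x18 blk=6 s=0: L1-HIT | VC []
  [2] addr=0x1a blk=6 s=0: L1-HIT | VC []
  [3] addr=0x19 blk=6 s=0: L1-HIT | VC []
  [4] addr=0x1a blk=6 s=0: L1-HIT | VC []
  [5] addr=0x28 blk=10 s=0: MISS | VC [6]
  [6] addr=0x23 blk=8 s=0: MISS | VC [6, 10]
  [7] addr=0x19 blk=6 s=0: VC-HIT | VC [8, 10]
  [8] addr=0x2a blk=10 s=0: VC-HIT | VC [8, 6]
  [9] addr=0x23 blk=8 s=0: VC-HIT | VC [10, 6]
  [10] addr=0x1b blk=6 s=0: VC-HIT | VC [10, 8]
  [11] addr=0x23 blk=8 s=0: VC-HIT | VC [10, 6]
  [12] addr=0x29 blk=10 s=0: VC-HIT | VC [8, 6]
  [13] addr=0x21 blk=8 s=0: VC-HIT | VC [10, 6]
  [14] addr=0x2b blk=10 s=0: VC-HIT | VC [8, 6]

VC = [8, 6]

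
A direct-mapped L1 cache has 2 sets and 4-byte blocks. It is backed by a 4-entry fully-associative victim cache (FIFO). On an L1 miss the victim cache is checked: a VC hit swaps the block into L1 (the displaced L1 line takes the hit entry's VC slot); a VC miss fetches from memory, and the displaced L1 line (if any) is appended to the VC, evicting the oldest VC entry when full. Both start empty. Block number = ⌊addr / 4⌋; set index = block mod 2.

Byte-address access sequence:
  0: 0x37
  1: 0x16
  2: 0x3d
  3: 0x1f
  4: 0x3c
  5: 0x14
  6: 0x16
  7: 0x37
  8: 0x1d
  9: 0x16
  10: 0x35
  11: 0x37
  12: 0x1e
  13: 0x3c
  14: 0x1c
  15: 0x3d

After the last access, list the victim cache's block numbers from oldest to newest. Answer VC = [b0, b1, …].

0: 0x37 (blk 13, set 1) → MISS  vc=[]
1: 0x16 (blk 5, set 1) → MISS  vc=[13]
2: 0x3d (blk 15, set 1) → MISS  vc=[13, 5]
3: 0x1f (blk 7, set 1) → MISS  vc=[13, 5, 15]
4: 0x3c (blk 15, set 1) → VC-HIT  vc=[13, 5, 7]
5: 0x14 (blk 5, set 1) → VC-HIT  vc=[13, 15, 7]
6: 0x16 (blk 5, set 1) → L1-HIT  vc=[13, 15, 7]
7: 0x37 (blk 13, set 1) → VC-HIT  vc=[5, 15, 7]
8: 0x1d (blk 7, set 1) → VC-HIT  vc=[5, 15, 13]
9: 0x16 (blk 5, set 1) → VC-HIT  vc=[7, 15, 13]
10: 0x35 (blk 13, set 1) → VC-HIT  vc=[7, 15, 5]
11: 0x37 (blk 13, set 1) → L1-HIT  vc=[7, 15, 5]
12: 0x1e (blk 7, set 1) → VC-HIT  vc=[13, 15, 5]
13: 0x3c (blk 15, set 1) → VC-HIT  vc=[13, 7, 5]
14: 0x1c (blk 7, set 1) → VC-HIT  vc=[13, 15, 5]
15: 0x3d (blk 15, set 1) → VC-HIT  vc=[13, 7, 5]

VC = [13, 7, 5]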